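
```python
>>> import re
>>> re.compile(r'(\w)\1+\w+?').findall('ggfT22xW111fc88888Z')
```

A backreference is literal: `\1` must see the identical characters the first group matched.
`findall` collects group 1 from each match (4 total).

['g', '2', '1', '8']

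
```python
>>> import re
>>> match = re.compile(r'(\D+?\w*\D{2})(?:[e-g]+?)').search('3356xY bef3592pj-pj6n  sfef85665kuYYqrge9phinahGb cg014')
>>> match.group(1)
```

'xY b'

The pattern matches one or more of a non-digit (lazy), then zero or more of a word character, then exactly 2 of a non-digit (captured); then one or more of a character in [e-g] (lazy) (non-capturing group).
Lazy quantifiers expand one character at a time until the remainder of the pattern can match.
`re.search` scans for the first position where the pattern succeeds.
The match spans [4:9] → 'xY be'.
Captured: group 1 = 'xY b'.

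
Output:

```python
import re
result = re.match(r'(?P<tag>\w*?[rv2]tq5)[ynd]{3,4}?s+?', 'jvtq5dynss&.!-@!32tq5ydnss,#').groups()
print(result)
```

('jvtq5',)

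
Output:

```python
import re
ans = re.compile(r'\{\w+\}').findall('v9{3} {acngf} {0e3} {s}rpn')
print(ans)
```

['{3}', '{acngf}', '{0e3}', '{s}']

Scanning left to right: at [2:5] → '{3}'; at [6:13] → '{acngf}'; at [14:19] → '{0e3}'; at [20:23] → '{s}'.
`findall` yields the raw match text (4 of them) because the pattern has no groups.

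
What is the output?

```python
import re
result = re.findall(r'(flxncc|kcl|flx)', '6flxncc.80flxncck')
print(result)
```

['flxncc', 'flxncc']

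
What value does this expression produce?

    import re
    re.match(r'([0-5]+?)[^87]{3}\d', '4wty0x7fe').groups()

('4',)

The pattern matches one or more of a character in [0-5] (lazy) (captured); then exactly 3 of any character except [87], then a digit.
`re.match` won't scan ahead — the pattern has to work from the very first character.
The match spans [0:5] → '4wty0'.
Captured: group 1 = '4'.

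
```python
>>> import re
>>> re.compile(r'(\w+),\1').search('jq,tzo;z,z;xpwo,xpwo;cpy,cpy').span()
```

The backreference `\1` re-matches whatever the first group consumed, character for character.
Unlike `match`, `search` isn't anchored — it looks for the pattern anywhere in the string.
The match spans [7:10] → 'z,z'.
Captured: group 1 = 'z'.

(7, 10)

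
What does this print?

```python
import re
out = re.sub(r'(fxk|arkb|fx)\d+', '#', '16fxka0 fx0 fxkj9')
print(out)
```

Matches: at [8:11] → 'fx0'.
Every occurrence is swapped for '#'.

16fxka0 # fxkj9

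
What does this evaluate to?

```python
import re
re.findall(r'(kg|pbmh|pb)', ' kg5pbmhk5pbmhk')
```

['kg', 'pbmh', 'pbmh']

`|` is ordered: at each position the engine commits to the first alternative that works.
Matches: at [1:3] match 'kg', group 1 = 'kg'; at [4:8] match 'pbmh', group 1 = 'pbmh'; at [10:14] match 'pbmh', group 1 = 'pbmh'.
Because there's exactly one group, `findall` drops the full match and keeps group 1 from each hit.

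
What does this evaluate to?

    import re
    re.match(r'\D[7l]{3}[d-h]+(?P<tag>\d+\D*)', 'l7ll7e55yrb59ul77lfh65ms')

With `match`, the pattern is implicitly anchored at the beginning.
Here the string doesn't start with a match, so the call returns None.

None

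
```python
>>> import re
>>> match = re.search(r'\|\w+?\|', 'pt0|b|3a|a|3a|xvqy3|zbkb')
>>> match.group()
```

'|b|'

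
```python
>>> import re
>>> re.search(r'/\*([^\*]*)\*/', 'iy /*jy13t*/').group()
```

'/*jy13t*/'

`search` walks the string left to right and returns the first match it finds.
The match spans [3:12] → '/*jy13t*/'.
Captured: group 1 = 'jy13t'.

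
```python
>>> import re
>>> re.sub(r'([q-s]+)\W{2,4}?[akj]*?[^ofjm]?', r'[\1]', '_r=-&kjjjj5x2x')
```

'_[r]kjjjj5x2x'

Pattern: one or more of a character in [q-s] (captured); then 2 to 4 of a non-word character (lazy), then zero or more of one of [akj] (lazy); then optionally any character except [ofjm].
Lazy quantifiers expand one character at a time until the remainder of the pattern can match.
Matches: at [1:5] → 'r=-&'.
`\1` in the replacement pulls in group 1's text for each match.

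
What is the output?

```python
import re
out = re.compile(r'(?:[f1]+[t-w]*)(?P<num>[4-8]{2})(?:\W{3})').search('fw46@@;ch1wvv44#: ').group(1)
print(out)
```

The match spans [0:7] → 'fw46@@;'.
Captured: group 1 = '46'.

46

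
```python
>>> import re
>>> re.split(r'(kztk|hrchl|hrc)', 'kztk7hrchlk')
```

Alternation tries branches left to right and keeps the first one that lets the overall match succeed at that position.
Matches to split on: at [0:4] → 'kztk'; at [5:10] → 'hrchl'.
Because the pattern has a capturing group, `split` also inserts each captured text between the pieces.

['', 'kztk', '7', 'hrchl', 'k']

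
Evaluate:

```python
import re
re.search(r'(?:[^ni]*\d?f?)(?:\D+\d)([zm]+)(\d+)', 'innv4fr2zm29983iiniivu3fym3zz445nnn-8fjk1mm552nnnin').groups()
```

('zm', '29983')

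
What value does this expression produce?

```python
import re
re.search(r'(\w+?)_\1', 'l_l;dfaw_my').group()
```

The backreference `\1` re-matches whatever the first group consumed, character for character.
The match spans [0:3] → 'l_l'.

'l_l'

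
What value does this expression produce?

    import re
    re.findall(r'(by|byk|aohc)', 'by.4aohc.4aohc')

Matches: at [0:2] match 'by', group 1 = 'by'; at [4:8] match 'aohc', group 1 = 'aohc'; at [10:14] match 'aohc', group 1 = 'aohc'.
Because there's exactly one group, `findall` drops the full match and keeps group 1 from each hit.

['by', 'aohc', 'aohc']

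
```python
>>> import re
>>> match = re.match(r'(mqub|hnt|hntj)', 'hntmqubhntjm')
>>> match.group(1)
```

With `match`, the pattern is implicitly anchored at the beginning.
The match spans [0:3] → 'hnt'.
Captured: group 1 = 'hnt'.

'hnt'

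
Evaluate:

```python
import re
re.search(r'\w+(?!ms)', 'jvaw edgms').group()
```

`(?!…)`/`(?<!…)` only lets a position through if the neighbouring text does NOT match; no characters are consumed.
`search` walks the string left to right and returns the first match it finds.
The match spans [0:4] → 'jvaw'.

'jvaw'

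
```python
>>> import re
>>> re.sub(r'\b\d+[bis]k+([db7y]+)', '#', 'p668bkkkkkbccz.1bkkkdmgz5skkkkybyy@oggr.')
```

'p668bkkkkkbccz.#mgz5skkkkybyy@oggr.'

This matches a word boundary (`\b`, zero-width); then one or more of a digit, then one of [bis], then one or more of a literal 'k'; then one or more of one of [db7y] (captured).
Every occurrence is swapped for '#'.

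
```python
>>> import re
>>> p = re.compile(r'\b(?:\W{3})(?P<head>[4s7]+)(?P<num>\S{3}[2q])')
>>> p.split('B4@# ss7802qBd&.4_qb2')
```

['B4', 'ss7', '802q', 'Bd&.4_qb2']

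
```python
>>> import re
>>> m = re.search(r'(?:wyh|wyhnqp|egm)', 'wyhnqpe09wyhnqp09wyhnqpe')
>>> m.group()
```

The regex engine tests alternatives in the order written; an earlier branch that matches wins even if a later one would match more.
The match spans [0:3] → 'wyh'.

'wyh'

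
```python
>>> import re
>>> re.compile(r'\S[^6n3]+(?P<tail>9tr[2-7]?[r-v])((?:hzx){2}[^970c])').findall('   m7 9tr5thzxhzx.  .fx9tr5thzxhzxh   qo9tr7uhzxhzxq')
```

[('9tr7u', 'hzxhzxq')]

This matches a non-whitespace character, then one or more of any character except [6n3]; then the literal '9tr', then optionally a character in [2-7], then a character in [r-v] (captured as 'tail'); then the literal 'hzx' repeated 2 times, then any character except [970c] (captured).
Walking the string: at [3:52] match 'm7 9tr5thzxhzx.  .fx9tr5thzxhzxh   qo9tr7uhzxhzxq', groups = ('9tr7u', 'hzxhzxq').
2 groups means the one result is a tuple of 2 captured strings — 1 here.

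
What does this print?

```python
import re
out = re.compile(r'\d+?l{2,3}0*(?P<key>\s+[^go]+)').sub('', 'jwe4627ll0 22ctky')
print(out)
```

The pattern matches one or more of a digit (lazy), then 2 to 3 of a literal 'l', then zero or more of a literal '0'; then one or more of whitespace, then one or more of any character except [go] (captured as 'key').
Matches: at [3:17] → '4627ll0 22ctky'.
`sub` substitutes '' at each match site.

jwe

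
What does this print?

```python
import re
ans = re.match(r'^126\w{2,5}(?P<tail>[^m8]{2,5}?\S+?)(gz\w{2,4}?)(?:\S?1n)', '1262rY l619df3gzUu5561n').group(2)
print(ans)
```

The match spans [0:23] → '1262rY l619df3gzUu5561n'.
Captured: group 1 = ' l619df3', group 2 = 'gzUu55'.

gzUu55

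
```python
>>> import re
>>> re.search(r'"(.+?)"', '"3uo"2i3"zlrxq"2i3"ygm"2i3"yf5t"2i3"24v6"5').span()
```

The match spans [0:5] → '"3uo"'.

(0, 5)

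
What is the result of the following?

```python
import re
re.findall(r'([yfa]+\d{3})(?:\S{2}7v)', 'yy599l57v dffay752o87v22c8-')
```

The pattern matches one or more of one of [yfa], then exactly 3 of a digit (captured); then exactly 2 of a non-whitespace character, then the literal '7v' (non-capturing group).
Matches: at [0:9] match 'yy599l57v', group 1 = 'yy599'; at [11:22] match 'ffay752o87v', group 1 = 'ffay752'.
Because there's exactly one group, `findall` drops the full match and keeps group 1 from each hit.

['yy599', 'ffay752']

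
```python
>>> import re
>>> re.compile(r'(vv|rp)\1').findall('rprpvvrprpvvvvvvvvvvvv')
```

A backreference is literal: `\1` must see the identical characters the first group matched.
Scanning left to right: at [0:4] match 'rprp', group 1 = 'rp'; at [6:10] match 'rprp', group 1 = 'rp'; at [10:14] match 'vvvv', group 1 = 'vv'; at [14:18] match 'vvvv', group 1 = 'vv'; at [18:22] match 'vvvv', group 1 = 'vv'.
`findall` collects group 1 from each match (5 total).

['rp', 'rp', 'vv', 'vv', 'vv']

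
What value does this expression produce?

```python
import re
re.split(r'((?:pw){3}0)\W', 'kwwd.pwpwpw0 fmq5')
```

['kwwd.', 'pwpwpw0', 'fmq5']

The pattern matches the literal 'pw' repeated 3 times, then the literal '0' (captured); then a non-word character.
Matches to split on: at [5:13] → 'pwpwpw0 '.
With a capturing group present, the delimiter's captured portion is kept in the result list.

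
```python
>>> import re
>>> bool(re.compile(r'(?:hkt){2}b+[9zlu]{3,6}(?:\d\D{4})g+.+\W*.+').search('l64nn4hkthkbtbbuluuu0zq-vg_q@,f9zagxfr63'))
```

False

Here the pattern never matches, so the call returns None, and `bool(None)` is False.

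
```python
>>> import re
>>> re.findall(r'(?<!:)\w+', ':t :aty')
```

['ty']

The negative lookaround is zero-width — it rules out positions where the adjacent text would match, without consuming anything.
Scanning left to right: at [5:7] → 'ty'.
No capturing groups, so `findall` returns the 1 full match string.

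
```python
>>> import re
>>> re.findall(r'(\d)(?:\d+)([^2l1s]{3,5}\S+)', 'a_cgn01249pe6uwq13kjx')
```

[('0', 'pe6uwq13kjx')]

Multiple groups make `findall` return tuples — one 2-tuple for the one match.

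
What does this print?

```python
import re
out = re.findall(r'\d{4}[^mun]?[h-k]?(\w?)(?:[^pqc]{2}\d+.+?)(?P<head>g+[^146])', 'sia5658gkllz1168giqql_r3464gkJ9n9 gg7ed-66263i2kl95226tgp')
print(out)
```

[('l', 'gk'), ('2', 'gp')]

`findall` packs the 2 group values into a tuple for every match.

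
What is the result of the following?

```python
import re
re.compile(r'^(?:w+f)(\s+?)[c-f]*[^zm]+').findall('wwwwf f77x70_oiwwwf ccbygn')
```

[' ']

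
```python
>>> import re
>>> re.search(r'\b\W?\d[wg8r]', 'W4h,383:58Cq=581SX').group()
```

',38'

Pattern: a word boundary (`\b`, zero-width); then optionally a non-word character; then a digit, then one of [wg8r].
`re.search` scans for the first position where the pattern succeeds.
The match spans [3:6] → ',38'.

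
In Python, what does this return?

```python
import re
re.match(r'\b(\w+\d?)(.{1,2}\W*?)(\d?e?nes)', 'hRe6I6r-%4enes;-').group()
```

With `match`, the pattern is implicitly anchored at the beginning.
The match spans [0:14] → 'hRe6I6r-%4enes'.

'hRe6I6r-%4enes'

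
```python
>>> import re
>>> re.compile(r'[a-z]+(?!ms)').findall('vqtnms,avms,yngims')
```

['vqtnms', 'avms', 'yngims']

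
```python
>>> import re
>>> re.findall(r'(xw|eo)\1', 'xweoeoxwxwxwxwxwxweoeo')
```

`\1` has to match the exact text group 1 already captured.
One capturing group, so `findall` returns just the captured substring from each match — 5 in all.

['eo', 'xw', 'xw', 'xw', 'eo']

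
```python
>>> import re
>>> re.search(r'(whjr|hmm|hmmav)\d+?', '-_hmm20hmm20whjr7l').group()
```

`re.search` tries every starting position until one works.
The match spans [2:6] → 'hmm2'.
Captured: group 1 = 'hmm'.

'hmm2'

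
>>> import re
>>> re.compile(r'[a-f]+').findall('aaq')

['aa']

Pattern: one or more of a character in [a-f].
Scanning left to right: at [0:2] → 'aa'.
Since nothing is captured, `findall` lists the 1 matched substring directly.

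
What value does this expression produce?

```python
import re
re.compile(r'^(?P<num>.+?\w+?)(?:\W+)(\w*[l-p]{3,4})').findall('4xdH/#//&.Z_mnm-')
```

This matches anchored at the start of the string; then one or more of any character (lazy), then one or more of a word character (lazy) (captured as 'num'); then one or more of a non-word character (non-capturing group); then zero or more of a word character, then 3 to 4 of a character in [l-p] (captured).
Scanning left to right: at [0:15] match '4xdH/#//&.Z_mnm', groups = ('4xdH', 'Z_mnm').
With 2 capturing groups, `findall` returns a 2-tuple per match.

[('4xdH', 'Z_mnm')]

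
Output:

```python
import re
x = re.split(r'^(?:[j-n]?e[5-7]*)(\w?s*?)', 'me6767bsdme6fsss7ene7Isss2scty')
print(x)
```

The pattern matches anchored at the start of the string; then optionally a character in [j-n], then the literal 'e', then zero or more of a character in [5-7] (non-capturing group); then optionally a word character, then zero or more of the literal 's' (lazy) (captured).
A `+?`/`*?`/`{m,n}?` starts at its minimum and grows only as far as needed for what follows to match.
Matches to split on: at [0:7] → 'me6767b'.
The group in the pattern means `split` returns the separators' captures alongside the pieces.

['', 'b', 'sdme6fsss7ene7Isss2scty']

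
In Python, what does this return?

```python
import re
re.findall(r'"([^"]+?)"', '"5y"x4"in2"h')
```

['5y', 'in2']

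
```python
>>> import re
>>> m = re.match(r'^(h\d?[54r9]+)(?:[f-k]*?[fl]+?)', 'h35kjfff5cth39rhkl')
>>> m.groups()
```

('h35',)

The match spans [0:6] → 'h35kjf'.
Captured: group 1 = 'h35'.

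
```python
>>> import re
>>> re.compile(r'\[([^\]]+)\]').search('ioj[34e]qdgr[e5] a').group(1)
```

`search` walks the string left to right and returns the first match it finds.
The match spans [3:8] → '[34e]'.
Captured: group 1 = '34e'.

'34e'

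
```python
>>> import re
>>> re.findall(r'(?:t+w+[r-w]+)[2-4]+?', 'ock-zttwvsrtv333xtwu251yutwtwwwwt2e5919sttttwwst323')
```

['ttwvsrtv3', 'twu2', 'twtwwwwt2', 'ttttwwst3']

Pattern: one or more of the literal 't', then one or more of the literal 'w', then one or more of a character in [r-w] (non-capturing group); then one or more of a character in [2-4] (lazy).
With no groups in the pattern, `findall` gives back each whole match — 4 here.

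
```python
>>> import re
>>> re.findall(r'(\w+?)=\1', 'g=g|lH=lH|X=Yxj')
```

A backreference is literal: `\1` must see the identical characters the first group matched.
Walking the string: at [0:3] match 'g=g', group 1 = 'g'; at [4:9] match 'lH=lH', group 1 = 'lH'.
`findall` collects group 1 from each match (2 total).

['g', 'lH']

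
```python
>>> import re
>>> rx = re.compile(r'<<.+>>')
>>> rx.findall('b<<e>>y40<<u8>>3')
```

['<<e>>y40<<u8>>']

No capturing groups, so `findall` returns the 1 full match string.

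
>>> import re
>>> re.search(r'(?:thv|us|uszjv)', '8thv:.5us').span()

The match spans [1:4] → 'thv'.

(1, 4)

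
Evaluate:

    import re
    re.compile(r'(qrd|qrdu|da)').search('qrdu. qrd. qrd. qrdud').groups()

The match spans [0:3] → 'qrd'.
Captured: group 1 = 'qrd'.

('qrd',)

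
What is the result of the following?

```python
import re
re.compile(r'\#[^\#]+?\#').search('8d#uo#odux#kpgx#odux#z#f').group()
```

`search` walks the string left to right and returns the first match it finds.
The match spans [2:6] → '#uo#'.

'#uo#'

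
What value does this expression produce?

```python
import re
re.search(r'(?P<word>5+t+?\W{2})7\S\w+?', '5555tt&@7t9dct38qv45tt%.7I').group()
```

Lazy quantifiers expand one character at a time until the remainder of the pattern can match.
The match spans [0:11] → '5555tt&@7t9'.

'5555tt&@7t9'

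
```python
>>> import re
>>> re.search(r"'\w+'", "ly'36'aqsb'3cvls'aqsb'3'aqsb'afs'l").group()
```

Unlike `match`, `search` isn't anchored — it looks for the pattern anywhere in the string.
The match spans [2:6] → "'36'".

"'36'"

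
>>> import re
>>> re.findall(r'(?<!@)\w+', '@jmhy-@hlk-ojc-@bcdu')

['mhy', 'lk', 'ojc', 'cdu']

The negative lookahead/lookbehind blocks any match where the forbidden context is present.
Scanning left to right: at [2:5] → 'mhy'; at [8:10] → 'lk'; at [11:14] → 'ojc'; at [17:20] → 'cdu'.
With no groups in the pattern, `findall` gives back each whole match — 4 here.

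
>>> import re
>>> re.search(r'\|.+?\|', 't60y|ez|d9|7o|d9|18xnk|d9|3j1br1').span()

(4, 8)

The match spans [4:8] → '|ez|'.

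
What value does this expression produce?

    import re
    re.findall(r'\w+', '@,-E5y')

Pattern: one or more of a word character.
Matches: at [3:6] → 'E5y'.
`findall` yields the raw match text (1 of them) because the pattern has no groups.

['E5y']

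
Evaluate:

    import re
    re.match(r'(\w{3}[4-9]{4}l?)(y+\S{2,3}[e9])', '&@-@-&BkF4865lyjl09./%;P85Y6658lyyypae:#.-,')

This matches exactly 3 of a word character, then exactly 4 of a character in [4-9], then optionally a literal 'l' (captured); then one or more of the literal 'y', then 2 to 3 of a non-whitespace character, then one of [e9] (captured).
With `match`, the pattern is implicitly anchored at the beginning.
Here position 0 doesn't satisfy it, so the call returns None.

None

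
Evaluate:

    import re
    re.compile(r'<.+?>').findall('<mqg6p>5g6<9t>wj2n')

['<mqg6p>', '<9t>']

With no groups in the pattern, `findall` gives back each whole match — 2 here.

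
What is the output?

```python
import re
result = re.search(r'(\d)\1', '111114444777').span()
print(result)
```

`\1` is not a pattern — it's the concrete string captured by group 1, re-applied verbatim.
`search` walks the string left to right and returns the first match it finds.
The match spans [0:2] → '11'.
Captured: group 1 = '1'.

(0, 2)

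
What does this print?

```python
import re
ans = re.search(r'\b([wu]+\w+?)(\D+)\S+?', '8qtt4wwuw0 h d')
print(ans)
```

The pattern matches a word boundary (`\b`, zero-width); then one or more of one of [wu], then one or more of a word character (lazy) (captured); then one or more of a non-digit (captured); then one or more of a non-whitespace character (lazy).
Here no position works, so the call returns None.

None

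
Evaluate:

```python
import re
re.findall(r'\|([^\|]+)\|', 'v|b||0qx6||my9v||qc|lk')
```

One capturing group, so `findall` returns just the captured substring from each match — 4 in all.

['b', '0qx6', 'my9v', 'qc']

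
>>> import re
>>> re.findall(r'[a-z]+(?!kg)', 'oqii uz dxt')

['oqii', 'uz', 'dxt']

The negative lookahead/lookbehind blocks any match where the forbidden context is present.
`findall` yields the raw match text (3 of them) because the pattern has no groups.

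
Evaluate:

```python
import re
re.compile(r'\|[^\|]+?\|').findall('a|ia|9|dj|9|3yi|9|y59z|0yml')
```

['|ia|', '|dj|', '|3yi|', '|y59z|']

Since nothing is captured, `findall` lists the 4 matched substrings directly.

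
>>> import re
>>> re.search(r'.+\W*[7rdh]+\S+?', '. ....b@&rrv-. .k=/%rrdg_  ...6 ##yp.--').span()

This matches one or more of any character, then zero or more of a non-word character, then one or more of one of [7rdh]; then one or more of a non-whitespace character (lazy).
The `?` after the quantifier makes it lazy — it takes as little as possible before letting the rest of the pattern try.
`re.search` tries every starting position until one works.
The match spans [0:24] → '. ....b@&rrv-. .k=/%rrdg'.

(0, 24)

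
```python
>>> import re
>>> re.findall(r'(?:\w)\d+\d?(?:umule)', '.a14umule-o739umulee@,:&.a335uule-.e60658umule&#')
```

['a14umule', 'o739umule', 'e60658umule']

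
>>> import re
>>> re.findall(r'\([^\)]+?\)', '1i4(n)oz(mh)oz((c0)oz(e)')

['(n)', '(mh)', '((c0)', '(e)']

Matches: at [3:6] → '(n)'; at [8:12] → '(mh)'; at [14:19] → '((c0)'; at [21:24] → '(e)'.
No capturing groups, so `findall` returns the 4 full match strings.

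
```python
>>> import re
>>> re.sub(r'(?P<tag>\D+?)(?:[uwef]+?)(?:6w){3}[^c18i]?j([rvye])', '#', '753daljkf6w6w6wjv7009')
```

'753#7009'

Pattern: one or more of a non-digit (lazy) (captured as 'tag'); then one or more of one of [uwef] (lazy) (non-capturing group); then the literal '6w' repeated 3 times, then optionally any character except [c18i], then a literal 'j'; then one of [rvye] (captured).
Every occurrence is swapped for '#'.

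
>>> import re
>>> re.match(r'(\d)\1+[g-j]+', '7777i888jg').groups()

('7',)

The match spans [0:5] → '7777i'.
Captured: group 1 = '7'.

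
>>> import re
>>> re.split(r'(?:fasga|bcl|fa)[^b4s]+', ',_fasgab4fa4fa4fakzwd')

[',_fasgab4fa4fa4', '']

Matches to split on: at [15:21] → 'fakzwd'.
`split` removes every match and returns the 2 fragments in between.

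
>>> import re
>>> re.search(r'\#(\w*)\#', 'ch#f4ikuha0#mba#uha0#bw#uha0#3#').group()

'#f4ikuha0#'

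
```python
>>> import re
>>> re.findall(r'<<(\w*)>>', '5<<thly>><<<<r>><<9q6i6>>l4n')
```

['thly', 'r', '9q6i6']

With a single group, `findall` returns only what that group captured — 3 items.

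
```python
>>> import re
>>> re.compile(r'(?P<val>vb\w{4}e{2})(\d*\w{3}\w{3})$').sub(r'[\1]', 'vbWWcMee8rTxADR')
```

This matches the literal 'vb', then exactly 4 of a word character, then exactly 2 of the literal 'e' (captured as 'val'); then zero or more of a digit, then exactly 3 of a word character, then exactly 3 of a word character (captured); then anchored at the end.
Matches: at [0:15] → 'vbWWcMee8rTxADR'.
Each match is replaced using the text its own group 1 captured.

'[vbWWcMee]'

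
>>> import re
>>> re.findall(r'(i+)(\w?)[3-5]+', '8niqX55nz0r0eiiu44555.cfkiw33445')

This matches one or more of a literal 'i' (captured); then optionally a word character (captured); then one or more of a character in [3-5].
Walking the string: at [13:21] match 'iiu44555', groups = ('ii', 'u'); at [25:32] match 'iw33445', groups = ('i', 'w').
`findall` packs the 2 group values into a tuple for every match.

[('ii', 'u'), ('i', 'w')]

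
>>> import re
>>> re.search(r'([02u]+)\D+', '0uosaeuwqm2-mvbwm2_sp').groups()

The match spans [0:10] → '0uosaeuwqm'.
Captured: group 1 = '0u'.

('0u',)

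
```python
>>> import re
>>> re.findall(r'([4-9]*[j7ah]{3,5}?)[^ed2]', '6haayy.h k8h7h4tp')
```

['6haa', '8h7h']

Pattern: zero or more of a character in [4-9], then 3 to 5 of one of [j7ah] (lazy) (captured); then any character except [ed2].
Walking the string: at [0:5] match '6haay', group 1 = '6haa'; at [10:15] match '8h7h4', group 1 = '8h7h'.
`findall` collects group 1 from each match (2 total).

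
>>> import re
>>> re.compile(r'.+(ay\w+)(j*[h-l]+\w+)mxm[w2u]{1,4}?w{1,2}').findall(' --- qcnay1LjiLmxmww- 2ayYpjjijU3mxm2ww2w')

2 groups means the one result is a tuple of 2 captured strings — 1 here.

[('ayYpjji', 'jU3')]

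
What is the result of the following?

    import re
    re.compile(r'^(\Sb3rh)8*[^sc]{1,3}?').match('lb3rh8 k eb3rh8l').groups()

('lb3rh',)

This matches anchored at the start of the string; then a non-whitespace character, then the literal 'b3r', then a literal 'h' (captured); then zero or more of a literal '8', then 1 to 3 of any character except [sc] (lazy).
Lazy quantifiers expand one character at a time until the remainder of the pattern can match.
With `match`, the pattern is implicitly anchored at the beginning.
The match spans [0:7] → 'lb3rh8 '.
Captured: group 1 = 'lb3rh'.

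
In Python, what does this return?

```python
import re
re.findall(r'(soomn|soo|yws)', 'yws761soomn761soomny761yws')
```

['yws', 'soomn', 'soomn', 'yws']

Branches in `(...|...)` are attempted left-to-right; the first branch that allows the whole pattern to succeed is taken.
Matches: at [0:3] match 'yws', group 1 = 'yws'; at [6:11] match 'soomn', group 1 = 'soomn'; at [14:19] match 'soomn', group 1 = 'soomn'; at [23:26] match 'yws', group 1 = 'yws'.
`findall` collects group 1 from each match (4 total).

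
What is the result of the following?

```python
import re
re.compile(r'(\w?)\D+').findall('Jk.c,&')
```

Pattern: optionally a word character (captured); then one or more of a non-digit.
Matches: at [0:6] match 'Jk.c,&', group 1 = 'J'.
With a single group, `findall` returns only what that group captured — 1 item.

['J']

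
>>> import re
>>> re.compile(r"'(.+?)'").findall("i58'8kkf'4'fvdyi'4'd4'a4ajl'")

['8kkf', 'fvdyi', 'd4']

`findall` collects group 1 from each match (3 total).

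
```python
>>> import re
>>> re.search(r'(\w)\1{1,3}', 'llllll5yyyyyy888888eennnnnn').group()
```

`\1` is not a pattern — it's the concrete string captured by group 1, re-applied verbatim.
The match spans [0:4] → 'llll'.

'llll'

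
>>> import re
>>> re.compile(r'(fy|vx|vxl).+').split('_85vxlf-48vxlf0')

['_85', 'vx', '']

Branches in `(...|...)` are attempted left-to-right; the first branch that allows the whole pattern to succeed is taken.
Matches to split on: at [3:15] → 'vxlf-48vxlf0'.
The group in the pattern means `split` returns the separators' captures alongside the pieces.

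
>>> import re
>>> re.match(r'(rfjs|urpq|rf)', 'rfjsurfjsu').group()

Alternation isn't longest-match — the leftmost alternative that fits at this position is chosen.
With `match`, the pattern is implicitly anchored at the beginning.
The match spans [0:4] → 'rfjs'.
Captured: group 1 = 'rfjs'.

'rfjs'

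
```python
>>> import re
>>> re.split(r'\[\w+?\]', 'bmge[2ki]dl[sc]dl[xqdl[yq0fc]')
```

Matches to split on: at [4:9] → '[2ki]'; at [11:15] → '[sc]'; at [22:29] → '[yq0fc]'.
The string is cut at each match, leaving 4 pieces.

['bmge', 'dl', 'dl[xqdl', '']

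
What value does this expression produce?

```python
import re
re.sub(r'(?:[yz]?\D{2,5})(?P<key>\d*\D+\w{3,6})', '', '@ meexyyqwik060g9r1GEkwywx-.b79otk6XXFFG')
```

Pattern: optionally one of [yz], then 2 to 5 of a non-digit (non-capturing group); then zero or more of a digit, then one or more of a non-digit, then 3 to 6 of a word character (captured as 'key').
Matches: at [0:18] → '@ meexyyqwik060g9r'; at [19:35] → 'GEkwywx-.b79otk6'.
Each match is replaced by ''.

'1XXFFG'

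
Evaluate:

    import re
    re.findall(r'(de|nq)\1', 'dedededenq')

['de', 'de']

`\1` has to match the exact text group 1 already captured.
Walking the string: at [0:4] match 'dede', group 1 = 'de'; at [4:8] match 'dede', group 1 = 'de'.
One capturing group, so `findall` returns just the captured substring from each match — 2 in all.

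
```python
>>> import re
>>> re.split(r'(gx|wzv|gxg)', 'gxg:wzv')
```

['', 'gx', 'g:', 'wzv', '']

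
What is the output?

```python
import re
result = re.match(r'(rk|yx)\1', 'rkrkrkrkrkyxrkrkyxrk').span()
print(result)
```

`\1` is not a pattern — it's the concrete string captured by group 1, re-applied verbatim.
`re.match` only tries the pattern at the start of the string.
The match spans [0:4] → 'rkrk'.
Captured: group 1 = 'rk'.

(0, 4)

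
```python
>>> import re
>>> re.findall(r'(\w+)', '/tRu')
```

['tRu']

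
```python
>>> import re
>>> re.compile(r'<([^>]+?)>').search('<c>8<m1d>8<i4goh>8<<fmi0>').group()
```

`re.search` scans for the first position where the pattern succeeds.
The match spans [0:3] → '<c>'.
Captured: group 1 = 'c'.

'<c>'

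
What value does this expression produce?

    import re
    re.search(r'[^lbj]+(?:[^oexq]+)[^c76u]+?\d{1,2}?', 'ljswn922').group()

'swn922'

The match spans [2:8] → 'swn922'.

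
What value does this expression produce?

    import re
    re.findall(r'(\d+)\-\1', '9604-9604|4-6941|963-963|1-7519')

`\1` is not a pattern — it's the concrete string captured by group 1, re-applied verbatim.
One capturing group, so `findall` returns just the captured substring from each match — 2 in all.

['9604', '963']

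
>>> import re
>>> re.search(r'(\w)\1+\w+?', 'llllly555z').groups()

`\1` has to match the exact text group 1 already captured.
`re.search` scans for the first position where the pattern succeeds.
The match spans [0:6] → 'llllly'.
Captured: group 1 = 'l'.

('l',)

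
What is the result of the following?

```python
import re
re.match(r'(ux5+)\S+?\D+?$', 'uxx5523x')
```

None

The pattern matches the literal 'ux', then one or more of the literal '5' (captured); then one or more of a non-whitespace character (lazy), then one or more of a non-digit (lazy); then anchored at the end.
`re.match` only tries the pattern at the start of the string.
Here position 0 doesn't satisfy it, so the call returns None.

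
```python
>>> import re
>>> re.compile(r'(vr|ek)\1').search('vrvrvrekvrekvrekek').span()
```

(0, 4)

`\1` is not a pattern — it's the concrete string captured by group 1, re-applied verbatim.
`re.search` scans for the first position where the pattern succeeds.
The match spans [0:4] → 'vrvr'.
Captured: group 1 = 'vr'.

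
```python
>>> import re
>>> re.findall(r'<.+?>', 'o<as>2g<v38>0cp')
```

['<as>', '<v38>']

Scanning left to right: at [1:5] → '<as>'; at [7:12] → '<v38>'.
With no groups in the pattern, `findall` gives back each whole match — 2 here.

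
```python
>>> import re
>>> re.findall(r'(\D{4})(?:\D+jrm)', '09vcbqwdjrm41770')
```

['vcbq']

`findall` collects group 1 from the one match (1 total).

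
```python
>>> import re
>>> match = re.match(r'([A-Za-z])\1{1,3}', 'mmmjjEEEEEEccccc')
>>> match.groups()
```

('m',)

The match spans [0:3] → 'mmm'.
Captured: group 1 = 'm'.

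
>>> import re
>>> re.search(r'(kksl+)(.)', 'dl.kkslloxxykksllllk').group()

'kksllo'

Pattern: the literal 'kks', then one or more of the literal 'l' (captured); then any character (captured).
`search` walks the string left to right and returns the first match it finds.
The match spans [3:9] → 'kksllo'.
Captured: group 1 = 'kksll', group 2 = 'o'.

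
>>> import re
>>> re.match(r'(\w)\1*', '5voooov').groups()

('5',)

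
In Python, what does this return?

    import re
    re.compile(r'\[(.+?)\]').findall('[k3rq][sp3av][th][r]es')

`findall` collects group 1 from each match (4 total).

['k3rq', 'sp3av', 'th', 'r']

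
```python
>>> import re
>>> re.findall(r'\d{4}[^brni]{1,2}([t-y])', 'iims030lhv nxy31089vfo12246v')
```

['v', 'v']

The pattern matches exactly 4 of a digit, then 1 to 2 of any character except [brni]; then a character in [t-y] (captured).
Matches: at [14:20] match '31089v', group 1 = 'v'; at [22:28] match '12246v', group 1 = 'v'.
`findall` collects group 1 from each match (2 total).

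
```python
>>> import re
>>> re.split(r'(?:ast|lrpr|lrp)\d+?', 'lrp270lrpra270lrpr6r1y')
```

['', '70lrpra270', 'r1y']

Matches to split on: at [0:4] → 'lrp2'; at [14:19] → 'lrpr6'.
Each match becomes a cut point; 3 segments remain.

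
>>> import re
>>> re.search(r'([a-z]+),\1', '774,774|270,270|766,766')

None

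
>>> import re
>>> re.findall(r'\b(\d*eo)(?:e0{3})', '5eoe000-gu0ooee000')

['5eo']

Pattern: a word boundary (`\b`, zero-width); then zero or more of a digit, then the literal 'eo' (captured); then a literal 'e', then exactly 3 of a literal '0' (non-capturing group).
Scanning left to right: at [0:7] match '5eoe000', group 1 = '5eo'.
One capturing group, so `findall` returns just the captured substring from the one match — 1 in all.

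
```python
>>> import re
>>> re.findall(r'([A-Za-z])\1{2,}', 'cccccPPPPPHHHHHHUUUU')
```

['c', 'P', 'H', 'U']

After group 1 captures some text, `\1` only succeeds where that same text appears again.
Scanning left to right: at [0:5] match 'ccccc', group 1 = 'c'; at [5:10] match 'PPPPP', group 1 = 'P'; at [10:16] match 'HHHHHH', group 1 = 'H'; at [16:20] match 'UUUU', group 1 = 'U'.
Because there's exactly one group, `findall` drops the full match and keeps group 1 from each hit.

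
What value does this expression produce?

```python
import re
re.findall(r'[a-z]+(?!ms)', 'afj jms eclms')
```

The negative lookahead/lookbehind blocks any match where the forbidden context is present.
Since nothing is captured, `findall` lists the 3 matched substrings directly.

['afj', 'jms', 'eclms']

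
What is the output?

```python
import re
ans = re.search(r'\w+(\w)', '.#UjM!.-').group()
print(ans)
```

UjM

The pattern matches one or more of a word character; then a word character (captured).
Unlike `match`, `search` isn't anchored — it looks for the pattern anywhere in the string.
The match spans [2:5] → 'UjM'.
Captured: group 1 = 'M'.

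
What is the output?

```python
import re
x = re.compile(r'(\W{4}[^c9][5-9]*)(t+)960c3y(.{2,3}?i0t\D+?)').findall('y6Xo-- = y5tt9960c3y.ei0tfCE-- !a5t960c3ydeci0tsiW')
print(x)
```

[('-- !a5', 't', 'deci0ts')]

Because the quantifier is non-greedy, it stops expanding at the earliest point where the rest of the pattern can succeed.
3 groups means the one result is a tuple of 3 captured strings — 1 here.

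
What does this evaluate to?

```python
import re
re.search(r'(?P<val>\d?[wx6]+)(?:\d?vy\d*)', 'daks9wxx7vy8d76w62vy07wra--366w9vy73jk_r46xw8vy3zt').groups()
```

Pattern: optionally a digit, then one or more of one of [wx6] (captured as 'val'); then optionally a digit, then the literal 'vy', then zero or more of a digit (non-capturing group).
`search` walks the string left to right and returns the first match it finds.
The match spans [4:12] → '9wxx7vy8'.
Captured: group 1 = '9wxx'.

('9wxx',)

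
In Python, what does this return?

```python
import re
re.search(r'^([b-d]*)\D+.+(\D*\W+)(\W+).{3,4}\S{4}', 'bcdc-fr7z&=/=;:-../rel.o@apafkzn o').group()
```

Pattern: anchored at the start of the string; then zero or more of a character in [b-d] (captured); then one or more of a non-digit; then one or more of any character; then zero or more of a non-digit, then one or more of a non-word character (captured); then one or more of a non-word character (captured); then 3 to 4 of any character, then exactly 4 of a non-whitespace character.
The match spans [0:27] → 'bcdc-fr7z&=/=;:-../rel.o@ap'.

'bcdc-fr7z&=/=;:-../rel.o@ap'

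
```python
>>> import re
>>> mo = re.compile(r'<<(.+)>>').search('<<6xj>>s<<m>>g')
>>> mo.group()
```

'<<6xj>>s<<m>>'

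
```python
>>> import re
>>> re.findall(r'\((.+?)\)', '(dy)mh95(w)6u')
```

['dy', 'w']

Walking the string: at [0:4] match '(dy)', group 1 = 'dy'; at [8:11] match '(w)', group 1 = 'w'.
With a single group, `findall` returns only what that group captured — 2 items.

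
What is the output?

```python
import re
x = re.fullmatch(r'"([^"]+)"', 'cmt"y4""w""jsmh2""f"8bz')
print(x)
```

None

`re.fullmatch` requires the pattern to consume the entire string.
Here there's no way to consume every character, so the call returns None.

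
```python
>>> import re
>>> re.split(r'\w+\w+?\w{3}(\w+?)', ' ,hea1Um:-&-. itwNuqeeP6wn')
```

The pattern matches one or more of a word character, then one or more of a word character (lazy), then exactly 3 of a word character; then one or more of a word character (lazy) (captured).
Because the pattern has a capturing group, `split` also inserts each captured text between the pieces.

[' ,', 'm', ':-&-. ', 'n', '']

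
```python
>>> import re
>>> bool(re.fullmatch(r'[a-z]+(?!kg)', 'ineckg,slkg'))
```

False

`(?!…)`/`(?<!…)` only lets a position through if the neighbouring text does NOT match; no characters are consumed.
`re.fullmatch` is like wrapping the pattern in `^…$` (in single-line mode).
Here there's no way to consume every character, so the call returns None, and `bool(None)` is False.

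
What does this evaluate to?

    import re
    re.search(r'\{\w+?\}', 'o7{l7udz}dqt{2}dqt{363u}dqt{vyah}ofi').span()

The match spans [2:9] → '{l7udz}'.

(2, 9)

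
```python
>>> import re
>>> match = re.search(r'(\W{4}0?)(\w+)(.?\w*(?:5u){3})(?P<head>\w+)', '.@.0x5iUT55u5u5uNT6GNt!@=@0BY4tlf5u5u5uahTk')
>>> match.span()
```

(22, 43)

This matches exactly 4 of a non-word character, then optionally a literal '0' (captured); then one or more of a word character (captured); then optionally any character, then zero or more of a word character, then the literal '5u' repeated 3 times (captured); then one or more of a word character (captured as 'head').
`search` walks the string left to right and returns the first match it finds.
The match spans [22:43] → '!@=@0BY4tlf5u5u5uahTk'.
Captured: group 1 = '!@=@0', group 2 = 'BY4tlf', group 3 = '5u5u5u', group 4 = 'ahTk'.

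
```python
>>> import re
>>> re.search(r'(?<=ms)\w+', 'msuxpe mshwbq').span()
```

Because the assertion is zero-width, the text it checks is not consumed and won't appear in the result.
`re.search` tries every starting position until one works.
The match spans [2:6] → 'uxpe'.

(2, 6)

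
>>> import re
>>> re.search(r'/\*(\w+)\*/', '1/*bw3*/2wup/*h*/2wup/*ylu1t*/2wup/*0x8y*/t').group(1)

'bw3'

`search` walks the string left to right and returns the first match it finds.
The match spans [1:8] → '/*bw3*/'.
Captured: group 1 = 'bw3'.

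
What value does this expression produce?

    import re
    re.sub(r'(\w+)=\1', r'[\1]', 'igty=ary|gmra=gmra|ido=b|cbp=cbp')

The backreference `\1` re-matches whatever the first group consumed, character for character.
Each match is replaced using the text its own group 1 captured.

'igty=ary|[gmra]|ido=b|[cbp]'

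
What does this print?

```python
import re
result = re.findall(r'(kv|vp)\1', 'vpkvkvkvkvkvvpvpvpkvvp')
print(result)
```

['kv', 'kv', 'vp']

`\1` is not a pattern — it's the concrete string captured by group 1, re-applied verbatim.
One capturing group, so `findall` returns just the captured substring from each match — 3 in all.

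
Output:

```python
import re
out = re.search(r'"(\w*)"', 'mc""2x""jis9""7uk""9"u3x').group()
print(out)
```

Unlike `match`, `search` isn't anchored — it looks for the pattern anywhere in the string.
The match spans [2:4] → '""'.
Captured: group 1 = ''.

""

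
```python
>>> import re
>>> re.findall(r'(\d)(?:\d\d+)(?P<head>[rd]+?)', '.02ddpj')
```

[]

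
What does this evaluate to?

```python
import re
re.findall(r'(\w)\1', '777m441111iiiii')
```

The backreference `\1` re-matches whatever the first group consumed, character for character.
Scanning left to right: at [0:2] match '77', group 1 = '7'; at [4:6] match '44', group 1 = '4'; at [6:8] match '11', group 1 = '1'; at [8:10] match '11', group 1 = '1'; at [10:12] match 'ii', group 1 = 'i'; ….
One capturing group, so `findall` returns just the captured substring from each match — 6 in all.

['7', '4', '1', '1', 'i', 'i']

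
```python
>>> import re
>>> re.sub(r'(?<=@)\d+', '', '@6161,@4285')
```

The lookaround is zero-width — it requires the adjacent text to match without consuming it, so the asserted text isn't part of the match.
Matches: at [1:5] → '6161'; at [7:11] → '4285'.
`sub` substitutes '' at each match site.

'@,@'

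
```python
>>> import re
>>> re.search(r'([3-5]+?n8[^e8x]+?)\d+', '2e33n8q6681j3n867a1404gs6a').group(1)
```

'33n8q'

The pattern matches one or more of a character in [3-5] (lazy), then the literal 'n8', then one or more of any character except [e8x] (lazy) (captured); then one or more of a digit.
Because the quantifier is non-greedy, it stops expanding at the earliest point where the rest of the pattern can succeed.
Unlike `match`, `search` isn't anchored — it looks for the pattern anywhere in the string.
The match spans [2:11] → '33n8q6681'.
Captured: group 1 = '33n8q'.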